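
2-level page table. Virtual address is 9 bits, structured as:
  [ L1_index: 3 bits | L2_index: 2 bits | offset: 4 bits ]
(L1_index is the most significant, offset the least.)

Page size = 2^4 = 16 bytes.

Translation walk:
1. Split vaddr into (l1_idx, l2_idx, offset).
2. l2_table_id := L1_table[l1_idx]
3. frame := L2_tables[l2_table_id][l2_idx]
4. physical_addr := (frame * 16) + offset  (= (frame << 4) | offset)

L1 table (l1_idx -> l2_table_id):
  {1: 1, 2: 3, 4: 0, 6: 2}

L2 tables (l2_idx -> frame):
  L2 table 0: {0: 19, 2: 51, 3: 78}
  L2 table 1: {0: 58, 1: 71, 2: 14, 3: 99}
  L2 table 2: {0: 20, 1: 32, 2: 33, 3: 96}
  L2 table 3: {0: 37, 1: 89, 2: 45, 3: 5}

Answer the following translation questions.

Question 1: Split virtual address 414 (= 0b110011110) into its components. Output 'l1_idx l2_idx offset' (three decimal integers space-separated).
Answer: 6 1 14

Derivation:
vaddr = 414 = 0b110011110
  top 3 bits -> l1_idx = 6
  next 2 bits -> l2_idx = 1
  bottom 4 bits -> offset = 14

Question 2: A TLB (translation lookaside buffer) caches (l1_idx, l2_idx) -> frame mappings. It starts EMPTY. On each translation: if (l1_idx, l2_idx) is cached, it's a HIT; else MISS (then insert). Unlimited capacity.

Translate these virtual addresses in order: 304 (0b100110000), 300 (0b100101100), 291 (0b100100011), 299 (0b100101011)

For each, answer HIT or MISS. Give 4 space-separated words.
Answer: MISS MISS HIT HIT

Derivation:
vaddr=304: (4,3) not in TLB -> MISS, insert
vaddr=300: (4,2) not in TLB -> MISS, insert
vaddr=291: (4,2) in TLB -> HIT
vaddr=299: (4,2) in TLB -> HIT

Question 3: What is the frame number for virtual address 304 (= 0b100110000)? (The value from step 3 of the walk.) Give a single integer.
Answer: 78

Derivation:
vaddr = 304: l1_idx=4, l2_idx=3
L1[4] = 0; L2[0][3] = 78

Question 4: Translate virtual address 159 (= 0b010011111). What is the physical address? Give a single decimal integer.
Answer: 1439

Derivation:
vaddr = 159 = 0b010011111
Split: l1_idx=2, l2_idx=1, offset=15
L1[2] = 3
L2[3][1] = 89
paddr = 89 * 16 + 15 = 1439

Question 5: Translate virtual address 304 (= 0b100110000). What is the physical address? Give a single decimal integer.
Answer: 1248

Derivation:
vaddr = 304 = 0b100110000
Split: l1_idx=4, l2_idx=3, offset=0
L1[4] = 0
L2[0][3] = 78
paddr = 78 * 16 + 0 = 1248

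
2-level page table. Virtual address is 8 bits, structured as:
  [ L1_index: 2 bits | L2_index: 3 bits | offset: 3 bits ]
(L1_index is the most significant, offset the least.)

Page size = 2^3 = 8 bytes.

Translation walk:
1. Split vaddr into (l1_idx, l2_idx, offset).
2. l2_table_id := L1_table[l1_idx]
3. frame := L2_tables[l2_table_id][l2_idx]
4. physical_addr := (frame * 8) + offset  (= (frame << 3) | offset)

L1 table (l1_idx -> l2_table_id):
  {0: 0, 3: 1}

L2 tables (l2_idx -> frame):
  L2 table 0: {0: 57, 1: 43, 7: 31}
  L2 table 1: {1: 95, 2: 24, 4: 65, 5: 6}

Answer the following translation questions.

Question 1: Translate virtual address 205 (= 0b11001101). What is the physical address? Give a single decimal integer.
vaddr = 205 = 0b11001101
Split: l1_idx=3, l2_idx=1, offset=5
L1[3] = 1
L2[1][1] = 95
paddr = 95 * 8 + 5 = 765

Answer: 765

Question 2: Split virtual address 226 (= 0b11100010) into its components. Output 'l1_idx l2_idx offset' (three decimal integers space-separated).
Answer: 3 4 2

Derivation:
vaddr = 226 = 0b11100010
  top 2 bits -> l1_idx = 3
  next 3 bits -> l2_idx = 4
  bottom 3 bits -> offset = 2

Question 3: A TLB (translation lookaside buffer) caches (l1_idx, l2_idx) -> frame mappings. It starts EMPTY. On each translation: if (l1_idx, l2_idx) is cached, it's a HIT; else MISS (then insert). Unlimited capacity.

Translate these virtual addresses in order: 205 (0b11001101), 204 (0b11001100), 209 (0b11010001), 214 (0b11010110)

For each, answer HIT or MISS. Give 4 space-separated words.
vaddr=205: (3,1) not in TLB -> MISS, insert
vaddr=204: (3,1) in TLB -> HIT
vaddr=209: (3,2) not in TLB -> MISS, insert
vaddr=214: (3,2) in TLB -> HIT

Answer: MISS HIT MISS HIT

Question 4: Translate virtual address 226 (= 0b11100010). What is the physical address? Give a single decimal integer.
Answer: 522

Derivation:
vaddr = 226 = 0b11100010
Split: l1_idx=3, l2_idx=4, offset=2
L1[3] = 1
L2[1][4] = 65
paddr = 65 * 8 + 2 = 522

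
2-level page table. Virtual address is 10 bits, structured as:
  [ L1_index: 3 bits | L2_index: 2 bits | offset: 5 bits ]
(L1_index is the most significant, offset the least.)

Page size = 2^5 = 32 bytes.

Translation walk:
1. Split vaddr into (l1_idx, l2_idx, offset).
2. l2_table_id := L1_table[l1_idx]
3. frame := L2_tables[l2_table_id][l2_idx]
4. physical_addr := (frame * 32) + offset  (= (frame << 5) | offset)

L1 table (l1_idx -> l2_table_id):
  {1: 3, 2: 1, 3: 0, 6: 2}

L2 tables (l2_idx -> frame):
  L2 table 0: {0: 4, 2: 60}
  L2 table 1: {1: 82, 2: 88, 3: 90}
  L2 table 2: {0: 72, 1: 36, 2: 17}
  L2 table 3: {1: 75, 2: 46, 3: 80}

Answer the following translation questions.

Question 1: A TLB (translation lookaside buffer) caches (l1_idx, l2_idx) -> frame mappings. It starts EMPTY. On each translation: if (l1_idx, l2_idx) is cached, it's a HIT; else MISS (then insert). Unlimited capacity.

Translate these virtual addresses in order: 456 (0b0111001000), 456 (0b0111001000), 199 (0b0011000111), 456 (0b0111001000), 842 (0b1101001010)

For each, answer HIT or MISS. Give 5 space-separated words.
Answer: MISS HIT MISS HIT MISS

Derivation:
vaddr=456: (3,2) not in TLB -> MISS, insert
vaddr=456: (3,2) in TLB -> HIT
vaddr=199: (1,2) not in TLB -> MISS, insert
vaddr=456: (3,2) in TLB -> HIT
vaddr=842: (6,2) not in TLB -> MISS, insert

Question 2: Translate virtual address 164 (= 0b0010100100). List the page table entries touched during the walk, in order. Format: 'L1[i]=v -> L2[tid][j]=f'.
Answer: L1[1]=3 -> L2[3][1]=75

Derivation:
vaddr = 164 = 0b0010100100
Split: l1_idx=1, l2_idx=1, offset=4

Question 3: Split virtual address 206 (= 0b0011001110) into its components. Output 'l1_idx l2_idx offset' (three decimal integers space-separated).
vaddr = 206 = 0b0011001110
  top 3 bits -> l1_idx = 1
  next 2 bits -> l2_idx = 2
  bottom 5 bits -> offset = 14

Answer: 1 2 14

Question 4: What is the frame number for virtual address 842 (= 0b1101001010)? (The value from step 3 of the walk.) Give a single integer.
Answer: 17

Derivation:
vaddr = 842: l1_idx=6, l2_idx=2
L1[6] = 2; L2[2][2] = 17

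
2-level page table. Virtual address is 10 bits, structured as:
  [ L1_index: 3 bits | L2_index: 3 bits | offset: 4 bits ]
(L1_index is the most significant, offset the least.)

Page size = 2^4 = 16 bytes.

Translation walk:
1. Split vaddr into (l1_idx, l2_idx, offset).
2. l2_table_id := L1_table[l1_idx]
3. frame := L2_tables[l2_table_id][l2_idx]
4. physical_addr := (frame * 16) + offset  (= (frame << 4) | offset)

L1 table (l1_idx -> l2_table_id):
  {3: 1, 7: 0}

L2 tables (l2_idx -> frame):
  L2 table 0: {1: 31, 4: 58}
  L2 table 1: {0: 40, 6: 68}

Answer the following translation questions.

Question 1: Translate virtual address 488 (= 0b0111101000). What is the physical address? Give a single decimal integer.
vaddr = 488 = 0b0111101000
Split: l1_idx=3, l2_idx=6, offset=8
L1[3] = 1
L2[1][6] = 68
paddr = 68 * 16 + 8 = 1096

Answer: 1096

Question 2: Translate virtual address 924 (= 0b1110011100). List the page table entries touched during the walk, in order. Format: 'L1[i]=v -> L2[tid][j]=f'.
Answer: L1[7]=0 -> L2[0][1]=31

Derivation:
vaddr = 924 = 0b1110011100
Split: l1_idx=7, l2_idx=1, offset=12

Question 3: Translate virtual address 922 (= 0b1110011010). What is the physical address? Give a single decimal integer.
vaddr = 922 = 0b1110011010
Split: l1_idx=7, l2_idx=1, offset=10
L1[7] = 0
L2[0][1] = 31
paddr = 31 * 16 + 10 = 506

Answer: 506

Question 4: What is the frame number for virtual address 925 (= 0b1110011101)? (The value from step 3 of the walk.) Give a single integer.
vaddr = 925: l1_idx=7, l2_idx=1
L1[7] = 0; L2[0][1] = 31

Answer: 31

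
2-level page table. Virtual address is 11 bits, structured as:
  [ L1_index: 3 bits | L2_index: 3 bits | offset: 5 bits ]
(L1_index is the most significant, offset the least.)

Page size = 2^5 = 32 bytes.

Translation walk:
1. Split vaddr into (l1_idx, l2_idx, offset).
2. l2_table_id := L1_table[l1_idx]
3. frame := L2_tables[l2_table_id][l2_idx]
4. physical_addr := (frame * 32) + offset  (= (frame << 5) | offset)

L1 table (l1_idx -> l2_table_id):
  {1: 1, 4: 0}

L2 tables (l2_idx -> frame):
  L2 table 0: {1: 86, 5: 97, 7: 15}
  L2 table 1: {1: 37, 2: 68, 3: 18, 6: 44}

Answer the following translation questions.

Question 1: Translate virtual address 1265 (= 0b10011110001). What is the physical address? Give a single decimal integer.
vaddr = 1265 = 0b10011110001
Split: l1_idx=4, l2_idx=7, offset=17
L1[4] = 0
L2[0][7] = 15
paddr = 15 * 32 + 17 = 497

Answer: 497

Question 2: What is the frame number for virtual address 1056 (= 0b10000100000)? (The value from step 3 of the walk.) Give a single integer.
vaddr = 1056: l1_idx=4, l2_idx=1
L1[4] = 0; L2[0][1] = 86

Answer: 86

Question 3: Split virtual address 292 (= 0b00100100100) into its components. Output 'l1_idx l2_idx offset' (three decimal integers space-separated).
vaddr = 292 = 0b00100100100
  top 3 bits -> l1_idx = 1
  next 3 bits -> l2_idx = 1
  bottom 5 bits -> offset = 4

Answer: 1 1 4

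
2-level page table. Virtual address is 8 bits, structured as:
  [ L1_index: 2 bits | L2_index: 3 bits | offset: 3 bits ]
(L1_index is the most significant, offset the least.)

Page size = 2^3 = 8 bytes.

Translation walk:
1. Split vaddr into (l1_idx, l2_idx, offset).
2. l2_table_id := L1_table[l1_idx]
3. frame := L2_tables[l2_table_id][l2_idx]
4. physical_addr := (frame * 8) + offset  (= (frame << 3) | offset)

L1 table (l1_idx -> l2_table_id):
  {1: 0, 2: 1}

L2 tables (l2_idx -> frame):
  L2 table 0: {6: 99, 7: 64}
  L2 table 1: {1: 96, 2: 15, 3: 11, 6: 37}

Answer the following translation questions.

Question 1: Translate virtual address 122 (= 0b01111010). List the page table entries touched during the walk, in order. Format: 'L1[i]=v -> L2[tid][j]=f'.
Answer: L1[1]=0 -> L2[0][7]=64

Derivation:
vaddr = 122 = 0b01111010
Split: l1_idx=1, l2_idx=7, offset=2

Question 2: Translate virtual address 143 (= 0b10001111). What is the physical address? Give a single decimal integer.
vaddr = 143 = 0b10001111
Split: l1_idx=2, l2_idx=1, offset=7
L1[2] = 1
L2[1][1] = 96
paddr = 96 * 8 + 7 = 775

Answer: 775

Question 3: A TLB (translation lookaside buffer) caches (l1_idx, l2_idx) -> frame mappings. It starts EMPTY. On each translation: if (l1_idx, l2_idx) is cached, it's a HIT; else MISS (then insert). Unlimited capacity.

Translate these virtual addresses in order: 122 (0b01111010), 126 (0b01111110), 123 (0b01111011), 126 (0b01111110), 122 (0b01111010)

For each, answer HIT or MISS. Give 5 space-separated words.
vaddr=122: (1,7) not in TLB -> MISS, insert
vaddr=126: (1,7) in TLB -> HIT
vaddr=123: (1,7) in TLB -> HIT
vaddr=126: (1,7) in TLB -> HIT
vaddr=122: (1,7) in TLB -> HIT

Answer: MISS HIT HIT HIT HIT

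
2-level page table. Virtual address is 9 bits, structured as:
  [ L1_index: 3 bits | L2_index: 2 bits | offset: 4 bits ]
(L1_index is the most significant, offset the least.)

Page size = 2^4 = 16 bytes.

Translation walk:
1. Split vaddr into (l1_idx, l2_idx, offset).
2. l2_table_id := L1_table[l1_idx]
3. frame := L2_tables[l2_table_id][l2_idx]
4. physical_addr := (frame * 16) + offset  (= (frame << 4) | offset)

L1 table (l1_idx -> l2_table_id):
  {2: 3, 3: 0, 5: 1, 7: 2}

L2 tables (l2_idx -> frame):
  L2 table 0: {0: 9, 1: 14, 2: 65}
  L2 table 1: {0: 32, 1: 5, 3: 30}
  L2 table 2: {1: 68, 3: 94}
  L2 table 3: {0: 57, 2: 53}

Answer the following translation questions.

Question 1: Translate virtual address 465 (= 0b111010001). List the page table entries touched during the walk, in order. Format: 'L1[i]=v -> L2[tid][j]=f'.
vaddr = 465 = 0b111010001
Split: l1_idx=7, l2_idx=1, offset=1

Answer: L1[7]=2 -> L2[2][1]=68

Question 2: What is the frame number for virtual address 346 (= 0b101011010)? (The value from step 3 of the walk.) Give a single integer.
Answer: 5

Derivation:
vaddr = 346: l1_idx=5, l2_idx=1
L1[5] = 1; L2[1][1] = 5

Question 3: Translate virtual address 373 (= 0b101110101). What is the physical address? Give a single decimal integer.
vaddr = 373 = 0b101110101
Split: l1_idx=5, l2_idx=3, offset=5
L1[5] = 1
L2[1][3] = 30
paddr = 30 * 16 + 5 = 485

Answer: 485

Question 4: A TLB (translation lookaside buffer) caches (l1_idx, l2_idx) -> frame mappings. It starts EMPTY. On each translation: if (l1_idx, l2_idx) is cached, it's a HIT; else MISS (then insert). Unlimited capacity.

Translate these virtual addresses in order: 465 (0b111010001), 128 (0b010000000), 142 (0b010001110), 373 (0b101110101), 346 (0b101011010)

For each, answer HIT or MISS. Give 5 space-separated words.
Answer: MISS MISS HIT MISS MISS

Derivation:
vaddr=465: (7,1) not in TLB -> MISS, insert
vaddr=128: (2,0) not in TLB -> MISS, insert
vaddr=142: (2,0) in TLB -> HIT
vaddr=373: (5,3) not in TLB -> MISS, insert
vaddr=346: (5,1) not in TLB -> MISS, insert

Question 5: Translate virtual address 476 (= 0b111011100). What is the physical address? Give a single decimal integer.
vaddr = 476 = 0b111011100
Split: l1_idx=7, l2_idx=1, offset=12
L1[7] = 2
L2[2][1] = 68
paddr = 68 * 16 + 12 = 1100

Answer: 1100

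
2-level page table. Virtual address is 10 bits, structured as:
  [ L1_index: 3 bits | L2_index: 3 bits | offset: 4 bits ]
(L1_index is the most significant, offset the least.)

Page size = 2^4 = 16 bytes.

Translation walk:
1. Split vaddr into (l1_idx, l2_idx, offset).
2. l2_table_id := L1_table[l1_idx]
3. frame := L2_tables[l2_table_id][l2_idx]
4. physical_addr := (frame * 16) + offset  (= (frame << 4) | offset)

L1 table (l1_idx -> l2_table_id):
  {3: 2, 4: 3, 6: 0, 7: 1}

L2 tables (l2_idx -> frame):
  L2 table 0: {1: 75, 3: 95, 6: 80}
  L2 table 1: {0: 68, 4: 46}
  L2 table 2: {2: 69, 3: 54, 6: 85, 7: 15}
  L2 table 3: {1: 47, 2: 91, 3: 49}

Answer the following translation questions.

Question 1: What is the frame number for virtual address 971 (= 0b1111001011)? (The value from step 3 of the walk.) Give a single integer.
vaddr = 971: l1_idx=7, l2_idx=4
L1[7] = 1; L2[1][4] = 46

Answer: 46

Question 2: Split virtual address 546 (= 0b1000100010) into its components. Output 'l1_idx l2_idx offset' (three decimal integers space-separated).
vaddr = 546 = 0b1000100010
  top 3 bits -> l1_idx = 4
  next 3 bits -> l2_idx = 2
  bottom 4 bits -> offset = 2

Answer: 4 2 2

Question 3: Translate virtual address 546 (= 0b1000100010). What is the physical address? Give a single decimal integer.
Answer: 1458

Derivation:
vaddr = 546 = 0b1000100010
Split: l1_idx=4, l2_idx=2, offset=2
L1[4] = 3
L2[3][2] = 91
paddr = 91 * 16 + 2 = 1458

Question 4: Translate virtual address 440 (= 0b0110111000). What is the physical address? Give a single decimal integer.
Answer: 872

Derivation:
vaddr = 440 = 0b0110111000
Split: l1_idx=3, l2_idx=3, offset=8
L1[3] = 2
L2[2][3] = 54
paddr = 54 * 16 + 8 = 872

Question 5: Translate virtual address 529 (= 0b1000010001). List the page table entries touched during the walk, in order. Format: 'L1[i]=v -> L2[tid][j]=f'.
Answer: L1[4]=3 -> L2[3][1]=47

Derivation:
vaddr = 529 = 0b1000010001
Split: l1_idx=4, l2_idx=1, offset=1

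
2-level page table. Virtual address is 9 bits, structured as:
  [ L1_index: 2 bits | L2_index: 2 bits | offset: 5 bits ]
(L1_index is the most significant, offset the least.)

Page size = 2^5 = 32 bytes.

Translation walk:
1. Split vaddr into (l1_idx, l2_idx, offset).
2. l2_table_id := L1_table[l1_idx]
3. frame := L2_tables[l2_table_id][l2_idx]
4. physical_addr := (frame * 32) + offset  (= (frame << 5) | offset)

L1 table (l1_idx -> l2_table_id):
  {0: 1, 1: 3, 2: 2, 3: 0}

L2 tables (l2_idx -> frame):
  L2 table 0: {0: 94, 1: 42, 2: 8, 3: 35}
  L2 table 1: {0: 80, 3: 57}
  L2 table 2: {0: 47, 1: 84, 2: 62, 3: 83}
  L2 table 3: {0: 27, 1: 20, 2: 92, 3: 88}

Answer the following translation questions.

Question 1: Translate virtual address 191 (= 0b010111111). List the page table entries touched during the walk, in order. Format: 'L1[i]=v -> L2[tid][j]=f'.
vaddr = 191 = 0b010111111
Split: l1_idx=1, l2_idx=1, offset=31

Answer: L1[1]=3 -> L2[3][1]=20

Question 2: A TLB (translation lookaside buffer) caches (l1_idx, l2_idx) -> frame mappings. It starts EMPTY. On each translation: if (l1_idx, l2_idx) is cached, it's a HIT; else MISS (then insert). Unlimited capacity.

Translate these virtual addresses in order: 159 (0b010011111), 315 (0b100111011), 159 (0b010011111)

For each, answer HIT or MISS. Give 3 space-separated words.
vaddr=159: (1,0) not in TLB -> MISS, insert
vaddr=315: (2,1) not in TLB -> MISS, insert
vaddr=159: (1,0) in TLB -> HIT

Answer: MISS MISS HIT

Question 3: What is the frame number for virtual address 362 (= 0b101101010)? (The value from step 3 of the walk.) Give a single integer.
Answer: 83

Derivation:
vaddr = 362: l1_idx=2, l2_idx=3
L1[2] = 2; L2[2][3] = 83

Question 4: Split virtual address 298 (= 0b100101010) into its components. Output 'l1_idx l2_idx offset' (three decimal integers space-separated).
Answer: 2 1 10

Derivation:
vaddr = 298 = 0b100101010
  top 2 bits -> l1_idx = 2
  next 2 bits -> l2_idx = 1
  bottom 5 bits -> offset = 10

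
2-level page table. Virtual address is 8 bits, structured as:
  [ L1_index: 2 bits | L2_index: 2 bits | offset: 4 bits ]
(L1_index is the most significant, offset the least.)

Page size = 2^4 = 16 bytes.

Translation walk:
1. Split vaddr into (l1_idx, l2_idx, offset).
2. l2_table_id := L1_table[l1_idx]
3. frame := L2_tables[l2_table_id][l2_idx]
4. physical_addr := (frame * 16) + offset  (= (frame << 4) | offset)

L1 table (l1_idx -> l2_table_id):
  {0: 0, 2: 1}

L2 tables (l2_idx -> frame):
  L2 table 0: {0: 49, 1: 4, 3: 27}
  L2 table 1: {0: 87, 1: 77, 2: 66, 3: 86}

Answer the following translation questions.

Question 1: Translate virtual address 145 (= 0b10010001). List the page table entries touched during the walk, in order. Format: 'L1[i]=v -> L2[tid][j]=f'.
Answer: L1[2]=1 -> L2[1][1]=77

Derivation:
vaddr = 145 = 0b10010001
Split: l1_idx=2, l2_idx=1, offset=1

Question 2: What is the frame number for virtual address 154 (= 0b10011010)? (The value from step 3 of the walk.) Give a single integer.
Answer: 77

Derivation:
vaddr = 154: l1_idx=2, l2_idx=1
L1[2] = 1; L2[1][1] = 77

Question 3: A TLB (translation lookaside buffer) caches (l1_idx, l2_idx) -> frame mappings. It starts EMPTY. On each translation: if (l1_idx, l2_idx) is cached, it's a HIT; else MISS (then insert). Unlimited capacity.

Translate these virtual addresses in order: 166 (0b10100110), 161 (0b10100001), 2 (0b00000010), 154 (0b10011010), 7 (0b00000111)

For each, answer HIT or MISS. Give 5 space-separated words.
Answer: MISS HIT MISS MISS HIT

Derivation:
vaddr=166: (2,2) not in TLB -> MISS, insert
vaddr=161: (2,2) in TLB -> HIT
vaddr=2: (0,0) not in TLB -> MISS, insert
vaddr=154: (2,1) not in TLB -> MISS, insert
vaddr=7: (0,0) in TLB -> HIT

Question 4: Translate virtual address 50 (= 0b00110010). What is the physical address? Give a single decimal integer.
vaddr = 50 = 0b00110010
Split: l1_idx=0, l2_idx=3, offset=2
L1[0] = 0
L2[0][3] = 27
paddr = 27 * 16 + 2 = 434

Answer: 434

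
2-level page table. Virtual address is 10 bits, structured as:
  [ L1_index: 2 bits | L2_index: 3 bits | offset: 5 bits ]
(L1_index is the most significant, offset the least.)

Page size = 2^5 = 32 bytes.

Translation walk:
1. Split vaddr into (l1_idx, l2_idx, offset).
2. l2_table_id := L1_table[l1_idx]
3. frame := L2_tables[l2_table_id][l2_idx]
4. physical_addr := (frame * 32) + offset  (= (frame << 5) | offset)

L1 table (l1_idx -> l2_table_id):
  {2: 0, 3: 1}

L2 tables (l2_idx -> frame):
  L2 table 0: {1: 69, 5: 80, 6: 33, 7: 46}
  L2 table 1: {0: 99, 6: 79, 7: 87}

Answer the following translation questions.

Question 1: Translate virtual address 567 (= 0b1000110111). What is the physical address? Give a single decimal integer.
Answer: 2231

Derivation:
vaddr = 567 = 0b1000110111
Split: l1_idx=2, l2_idx=1, offset=23
L1[2] = 0
L2[0][1] = 69
paddr = 69 * 32 + 23 = 2231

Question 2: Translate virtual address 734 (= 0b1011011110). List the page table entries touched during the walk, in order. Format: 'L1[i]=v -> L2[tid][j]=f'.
Answer: L1[2]=0 -> L2[0][6]=33

Derivation:
vaddr = 734 = 0b1011011110
Split: l1_idx=2, l2_idx=6, offset=30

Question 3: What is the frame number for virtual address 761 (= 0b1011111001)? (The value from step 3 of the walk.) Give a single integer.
Answer: 46

Derivation:
vaddr = 761: l1_idx=2, l2_idx=7
L1[2] = 0; L2[0][7] = 46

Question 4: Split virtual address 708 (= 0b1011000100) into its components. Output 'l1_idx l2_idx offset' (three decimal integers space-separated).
Answer: 2 6 4

Derivation:
vaddr = 708 = 0b1011000100
  top 2 bits -> l1_idx = 2
  next 3 bits -> l2_idx = 6
  bottom 5 bits -> offset = 4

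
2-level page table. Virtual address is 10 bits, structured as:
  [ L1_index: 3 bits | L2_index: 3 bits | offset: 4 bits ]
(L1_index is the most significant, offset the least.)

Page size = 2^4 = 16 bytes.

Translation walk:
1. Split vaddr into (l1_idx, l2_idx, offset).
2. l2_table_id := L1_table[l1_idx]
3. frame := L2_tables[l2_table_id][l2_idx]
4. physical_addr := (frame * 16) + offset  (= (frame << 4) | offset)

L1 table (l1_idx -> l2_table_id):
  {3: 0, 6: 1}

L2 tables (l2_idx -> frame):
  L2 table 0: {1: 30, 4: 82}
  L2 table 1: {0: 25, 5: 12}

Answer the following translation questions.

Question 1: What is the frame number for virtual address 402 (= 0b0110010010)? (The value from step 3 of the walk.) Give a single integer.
vaddr = 402: l1_idx=3, l2_idx=1
L1[3] = 0; L2[0][1] = 30

Answer: 30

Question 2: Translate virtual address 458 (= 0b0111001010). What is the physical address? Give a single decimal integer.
Answer: 1322

Derivation:
vaddr = 458 = 0b0111001010
Split: l1_idx=3, l2_idx=4, offset=10
L1[3] = 0
L2[0][4] = 82
paddr = 82 * 16 + 10 = 1322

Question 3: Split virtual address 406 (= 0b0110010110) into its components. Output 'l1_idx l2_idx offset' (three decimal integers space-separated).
Answer: 3 1 6

Derivation:
vaddr = 406 = 0b0110010110
  top 3 bits -> l1_idx = 3
  next 3 bits -> l2_idx = 1
  bottom 4 bits -> offset = 6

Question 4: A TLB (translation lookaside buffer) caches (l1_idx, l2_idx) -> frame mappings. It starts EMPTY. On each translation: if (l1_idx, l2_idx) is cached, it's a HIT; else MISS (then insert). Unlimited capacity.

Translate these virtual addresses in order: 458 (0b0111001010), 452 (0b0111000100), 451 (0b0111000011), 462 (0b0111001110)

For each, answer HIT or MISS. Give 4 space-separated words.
vaddr=458: (3,4) not in TLB -> MISS, insert
vaddr=452: (3,4) in TLB -> HIT
vaddr=451: (3,4) in TLB -> HIT
vaddr=462: (3,4) in TLB -> HIT

Answer: MISS HIT HIT HIT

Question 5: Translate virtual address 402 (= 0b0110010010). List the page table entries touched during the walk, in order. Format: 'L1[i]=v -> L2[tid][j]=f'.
Answer: L1[3]=0 -> L2[0][1]=30

Derivation:
vaddr = 402 = 0b0110010010
Split: l1_idx=3, l2_idx=1, offset=2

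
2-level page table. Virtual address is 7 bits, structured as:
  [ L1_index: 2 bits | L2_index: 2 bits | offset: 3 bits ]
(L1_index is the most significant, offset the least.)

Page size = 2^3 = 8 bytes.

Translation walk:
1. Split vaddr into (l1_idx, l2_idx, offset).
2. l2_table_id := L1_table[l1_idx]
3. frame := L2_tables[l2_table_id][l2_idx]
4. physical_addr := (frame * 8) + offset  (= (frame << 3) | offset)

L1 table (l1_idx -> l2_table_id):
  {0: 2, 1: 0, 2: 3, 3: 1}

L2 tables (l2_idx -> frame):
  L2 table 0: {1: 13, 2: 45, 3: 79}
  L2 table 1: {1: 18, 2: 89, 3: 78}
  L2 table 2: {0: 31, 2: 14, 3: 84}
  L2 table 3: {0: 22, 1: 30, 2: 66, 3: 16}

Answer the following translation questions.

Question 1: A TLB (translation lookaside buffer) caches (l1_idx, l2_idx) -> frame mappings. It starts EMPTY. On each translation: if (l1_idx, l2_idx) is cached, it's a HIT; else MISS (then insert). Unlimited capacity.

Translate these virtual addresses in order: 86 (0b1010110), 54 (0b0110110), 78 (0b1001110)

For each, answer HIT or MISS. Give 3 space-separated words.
Answer: MISS MISS MISS

Derivation:
vaddr=86: (2,2) not in TLB -> MISS, insert
vaddr=54: (1,2) not in TLB -> MISS, insert
vaddr=78: (2,1) not in TLB -> MISS, insert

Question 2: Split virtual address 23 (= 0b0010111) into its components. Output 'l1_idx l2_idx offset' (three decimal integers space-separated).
Answer: 0 2 7

Derivation:
vaddr = 23 = 0b0010111
  top 2 bits -> l1_idx = 0
  next 2 bits -> l2_idx = 2
  bottom 3 bits -> offset = 7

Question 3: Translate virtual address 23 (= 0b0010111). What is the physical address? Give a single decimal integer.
vaddr = 23 = 0b0010111
Split: l1_idx=0, l2_idx=2, offset=7
L1[0] = 2
L2[2][2] = 14
paddr = 14 * 8 + 7 = 119

Answer: 119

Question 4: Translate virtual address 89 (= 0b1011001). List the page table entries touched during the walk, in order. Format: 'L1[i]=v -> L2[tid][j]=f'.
vaddr = 89 = 0b1011001
Split: l1_idx=2, l2_idx=3, offset=1

Answer: L1[2]=3 -> L2[3][3]=16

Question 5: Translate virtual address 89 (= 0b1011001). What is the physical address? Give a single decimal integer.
vaddr = 89 = 0b1011001
Split: l1_idx=2, l2_idx=3, offset=1
L1[2] = 3
L2[3][3] = 16
paddr = 16 * 8 + 1 = 129

Answer: 129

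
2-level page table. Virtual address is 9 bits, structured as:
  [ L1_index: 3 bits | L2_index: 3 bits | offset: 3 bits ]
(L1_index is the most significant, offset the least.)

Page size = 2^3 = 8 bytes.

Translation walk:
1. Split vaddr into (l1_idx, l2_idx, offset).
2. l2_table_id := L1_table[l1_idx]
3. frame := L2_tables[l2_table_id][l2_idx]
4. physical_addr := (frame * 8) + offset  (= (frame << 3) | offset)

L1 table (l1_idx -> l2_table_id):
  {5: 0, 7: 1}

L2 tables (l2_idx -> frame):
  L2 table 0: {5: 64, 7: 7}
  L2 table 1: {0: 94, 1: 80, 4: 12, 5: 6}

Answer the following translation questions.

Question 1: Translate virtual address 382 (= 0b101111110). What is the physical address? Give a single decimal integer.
vaddr = 382 = 0b101111110
Split: l1_idx=5, l2_idx=7, offset=6
L1[5] = 0
L2[0][7] = 7
paddr = 7 * 8 + 6 = 62

Answer: 62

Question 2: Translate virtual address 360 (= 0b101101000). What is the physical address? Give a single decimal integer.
vaddr = 360 = 0b101101000
Split: l1_idx=5, l2_idx=5, offset=0
L1[5] = 0
L2[0][5] = 64
paddr = 64 * 8 + 0 = 512

Answer: 512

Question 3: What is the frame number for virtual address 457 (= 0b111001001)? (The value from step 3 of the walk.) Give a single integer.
vaddr = 457: l1_idx=7, l2_idx=1
L1[7] = 1; L2[1][1] = 80

Answer: 80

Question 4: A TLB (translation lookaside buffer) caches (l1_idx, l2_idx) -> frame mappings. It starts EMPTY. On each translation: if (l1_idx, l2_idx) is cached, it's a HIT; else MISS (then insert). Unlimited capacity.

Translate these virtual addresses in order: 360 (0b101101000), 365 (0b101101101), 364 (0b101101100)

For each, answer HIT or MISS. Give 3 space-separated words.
vaddr=360: (5,5) not in TLB -> MISS, insert
vaddr=365: (5,5) in TLB -> HIT
vaddr=364: (5,5) in TLB -> HIT

Answer: MISS HIT HIT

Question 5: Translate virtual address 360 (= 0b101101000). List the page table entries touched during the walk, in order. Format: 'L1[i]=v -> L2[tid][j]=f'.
vaddr = 360 = 0b101101000
Split: l1_idx=5, l2_idx=5, offset=0

Answer: L1[5]=0 -> L2[0][5]=64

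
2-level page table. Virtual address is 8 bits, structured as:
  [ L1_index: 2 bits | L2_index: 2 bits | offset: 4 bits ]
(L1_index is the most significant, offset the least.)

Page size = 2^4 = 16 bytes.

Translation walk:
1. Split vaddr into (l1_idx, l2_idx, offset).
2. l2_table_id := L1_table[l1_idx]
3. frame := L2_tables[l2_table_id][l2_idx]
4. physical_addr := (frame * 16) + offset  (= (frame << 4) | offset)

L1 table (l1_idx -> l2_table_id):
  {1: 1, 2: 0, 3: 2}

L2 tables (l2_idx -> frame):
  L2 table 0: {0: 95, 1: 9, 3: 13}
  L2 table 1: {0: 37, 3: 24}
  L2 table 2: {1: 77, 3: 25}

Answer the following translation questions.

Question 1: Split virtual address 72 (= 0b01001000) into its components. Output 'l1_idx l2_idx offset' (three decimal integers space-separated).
Answer: 1 0 8

Derivation:
vaddr = 72 = 0b01001000
  top 2 bits -> l1_idx = 1
  next 2 bits -> l2_idx = 0
  bottom 4 bits -> offset = 8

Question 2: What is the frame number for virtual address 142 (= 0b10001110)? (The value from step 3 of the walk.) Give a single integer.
vaddr = 142: l1_idx=2, l2_idx=0
L1[2] = 0; L2[0][0] = 95

Answer: 95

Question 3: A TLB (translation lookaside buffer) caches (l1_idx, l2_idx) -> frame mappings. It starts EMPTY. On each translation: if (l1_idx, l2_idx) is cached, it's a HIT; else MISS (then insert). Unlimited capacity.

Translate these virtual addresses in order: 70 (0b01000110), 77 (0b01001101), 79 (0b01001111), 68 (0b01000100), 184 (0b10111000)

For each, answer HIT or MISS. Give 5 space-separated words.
vaddr=70: (1,0) not in TLB -> MISS, insert
vaddr=77: (1,0) in TLB -> HIT
vaddr=79: (1,0) in TLB -> HIT
vaddr=68: (1,0) in TLB -> HIT
vaddr=184: (2,3) not in TLB -> MISS, insert

Answer: MISS HIT HIT HIT MISS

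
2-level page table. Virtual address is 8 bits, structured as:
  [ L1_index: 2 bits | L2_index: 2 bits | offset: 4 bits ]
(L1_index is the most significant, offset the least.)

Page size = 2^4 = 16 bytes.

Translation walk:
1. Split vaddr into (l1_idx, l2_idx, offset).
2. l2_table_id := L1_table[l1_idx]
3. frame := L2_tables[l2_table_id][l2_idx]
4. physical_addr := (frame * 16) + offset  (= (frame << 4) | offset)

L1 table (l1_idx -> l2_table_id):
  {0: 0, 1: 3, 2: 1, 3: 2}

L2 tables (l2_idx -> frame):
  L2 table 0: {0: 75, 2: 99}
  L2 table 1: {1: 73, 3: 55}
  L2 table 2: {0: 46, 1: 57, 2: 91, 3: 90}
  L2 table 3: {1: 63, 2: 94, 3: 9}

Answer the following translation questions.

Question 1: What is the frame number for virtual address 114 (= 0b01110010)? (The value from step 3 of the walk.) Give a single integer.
Answer: 9

Derivation:
vaddr = 114: l1_idx=1, l2_idx=3
L1[1] = 3; L2[3][3] = 9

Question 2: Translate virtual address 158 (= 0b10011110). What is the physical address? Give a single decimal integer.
vaddr = 158 = 0b10011110
Split: l1_idx=2, l2_idx=1, offset=14
L1[2] = 1
L2[1][1] = 73
paddr = 73 * 16 + 14 = 1182

Answer: 1182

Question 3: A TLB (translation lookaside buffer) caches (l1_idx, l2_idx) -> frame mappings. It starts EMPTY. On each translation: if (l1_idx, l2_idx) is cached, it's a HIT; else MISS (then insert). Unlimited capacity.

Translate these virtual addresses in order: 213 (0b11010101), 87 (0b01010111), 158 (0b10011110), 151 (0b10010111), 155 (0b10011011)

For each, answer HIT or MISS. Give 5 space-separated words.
vaddr=213: (3,1) not in TLB -> MISS, insert
vaddr=87: (1,1) not in TLB -> MISS, insert
vaddr=158: (2,1) not in TLB -> MISS, insert
vaddr=151: (2,1) in TLB -> HIT
vaddr=155: (2,1) in TLB -> HIT

Answer: MISS MISS MISS HIT HIT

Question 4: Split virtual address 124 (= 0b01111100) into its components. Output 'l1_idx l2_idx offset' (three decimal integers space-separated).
Answer: 1 3 12

Derivation:
vaddr = 124 = 0b01111100
  top 2 bits -> l1_idx = 1
  next 2 bits -> l2_idx = 3
  bottom 4 bits -> offset = 12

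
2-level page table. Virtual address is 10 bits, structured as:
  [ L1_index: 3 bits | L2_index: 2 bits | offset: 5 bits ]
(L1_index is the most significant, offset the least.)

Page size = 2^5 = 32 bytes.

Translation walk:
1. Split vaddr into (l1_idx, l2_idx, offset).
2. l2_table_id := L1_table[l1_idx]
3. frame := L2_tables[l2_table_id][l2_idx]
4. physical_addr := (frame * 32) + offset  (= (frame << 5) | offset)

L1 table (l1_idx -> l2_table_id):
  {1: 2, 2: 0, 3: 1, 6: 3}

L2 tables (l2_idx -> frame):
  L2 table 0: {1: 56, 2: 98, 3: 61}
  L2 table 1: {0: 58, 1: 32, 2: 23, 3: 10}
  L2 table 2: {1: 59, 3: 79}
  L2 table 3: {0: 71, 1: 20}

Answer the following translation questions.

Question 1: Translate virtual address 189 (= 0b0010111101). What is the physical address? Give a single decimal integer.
Answer: 1917

Derivation:
vaddr = 189 = 0b0010111101
Split: l1_idx=1, l2_idx=1, offset=29
L1[1] = 2
L2[2][1] = 59
paddr = 59 * 32 + 29 = 1917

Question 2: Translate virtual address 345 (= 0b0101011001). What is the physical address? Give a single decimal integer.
vaddr = 345 = 0b0101011001
Split: l1_idx=2, l2_idx=2, offset=25
L1[2] = 0
L2[0][2] = 98
paddr = 98 * 32 + 25 = 3161

Answer: 3161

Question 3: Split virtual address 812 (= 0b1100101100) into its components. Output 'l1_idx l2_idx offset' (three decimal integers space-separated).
vaddr = 812 = 0b1100101100
  top 3 bits -> l1_idx = 6
  next 2 bits -> l2_idx = 1
  bottom 5 bits -> offset = 12

Answer: 6 1 12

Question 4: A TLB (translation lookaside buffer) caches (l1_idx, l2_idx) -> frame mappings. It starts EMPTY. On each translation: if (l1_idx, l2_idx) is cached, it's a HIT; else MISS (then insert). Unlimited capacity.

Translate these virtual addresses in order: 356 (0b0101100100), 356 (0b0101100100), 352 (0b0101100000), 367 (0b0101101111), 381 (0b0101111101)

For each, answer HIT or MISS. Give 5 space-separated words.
Answer: MISS HIT HIT HIT HIT

Derivation:
vaddr=356: (2,3) not in TLB -> MISS, insert
vaddr=356: (2,3) in TLB -> HIT
vaddr=352: (2,3) in TLB -> HIT
vaddr=367: (2,3) in TLB -> HIT
vaddr=381: (2,3) in TLB -> HIT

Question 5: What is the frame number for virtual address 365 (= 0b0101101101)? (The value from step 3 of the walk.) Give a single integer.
Answer: 61

Derivation:
vaddr = 365: l1_idx=2, l2_idx=3
L1[2] = 0; L2[0][3] = 61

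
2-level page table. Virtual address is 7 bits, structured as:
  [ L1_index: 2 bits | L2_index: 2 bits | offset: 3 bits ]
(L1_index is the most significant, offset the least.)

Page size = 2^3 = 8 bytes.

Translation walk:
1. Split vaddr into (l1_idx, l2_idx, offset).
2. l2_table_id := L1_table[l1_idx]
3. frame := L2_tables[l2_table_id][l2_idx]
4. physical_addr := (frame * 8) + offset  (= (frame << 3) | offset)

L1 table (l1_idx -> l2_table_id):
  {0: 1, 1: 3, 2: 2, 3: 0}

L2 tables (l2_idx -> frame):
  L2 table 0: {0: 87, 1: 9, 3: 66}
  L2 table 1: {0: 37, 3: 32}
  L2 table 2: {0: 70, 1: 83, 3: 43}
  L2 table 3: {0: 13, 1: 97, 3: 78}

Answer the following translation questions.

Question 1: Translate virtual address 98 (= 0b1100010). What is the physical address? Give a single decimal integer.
vaddr = 98 = 0b1100010
Split: l1_idx=3, l2_idx=0, offset=2
L1[3] = 0
L2[0][0] = 87
paddr = 87 * 8 + 2 = 698

Answer: 698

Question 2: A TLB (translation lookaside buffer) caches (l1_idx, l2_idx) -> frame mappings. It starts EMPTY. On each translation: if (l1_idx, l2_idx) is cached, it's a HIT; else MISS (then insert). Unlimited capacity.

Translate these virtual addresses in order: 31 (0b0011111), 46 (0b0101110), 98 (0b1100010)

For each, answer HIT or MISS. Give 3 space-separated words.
Answer: MISS MISS MISS

Derivation:
vaddr=31: (0,3) not in TLB -> MISS, insert
vaddr=46: (1,1) not in TLB -> MISS, insert
vaddr=98: (3,0) not in TLB -> MISS, insert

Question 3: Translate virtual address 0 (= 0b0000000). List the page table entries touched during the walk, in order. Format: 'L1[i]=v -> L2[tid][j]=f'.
Answer: L1[0]=1 -> L2[1][0]=37

Derivation:
vaddr = 0 = 0b0000000
Split: l1_idx=0, l2_idx=0, offset=0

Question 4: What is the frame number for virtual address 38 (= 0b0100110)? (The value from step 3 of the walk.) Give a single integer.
vaddr = 38: l1_idx=1, l2_idx=0
L1[1] = 3; L2[3][0] = 13

Answer: 13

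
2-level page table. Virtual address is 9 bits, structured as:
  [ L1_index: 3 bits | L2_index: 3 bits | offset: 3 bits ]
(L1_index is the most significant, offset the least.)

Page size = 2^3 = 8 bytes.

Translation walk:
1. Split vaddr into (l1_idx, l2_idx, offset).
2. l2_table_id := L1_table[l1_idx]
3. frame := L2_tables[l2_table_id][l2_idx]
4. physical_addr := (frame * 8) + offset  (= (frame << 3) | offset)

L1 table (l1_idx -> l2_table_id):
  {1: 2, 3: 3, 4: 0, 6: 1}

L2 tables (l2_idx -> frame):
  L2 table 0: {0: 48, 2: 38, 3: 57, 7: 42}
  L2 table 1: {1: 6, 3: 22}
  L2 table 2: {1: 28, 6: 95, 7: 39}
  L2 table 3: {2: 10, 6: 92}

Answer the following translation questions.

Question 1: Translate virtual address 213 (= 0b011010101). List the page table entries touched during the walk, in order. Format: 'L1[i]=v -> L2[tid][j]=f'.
vaddr = 213 = 0b011010101
Split: l1_idx=3, l2_idx=2, offset=5

Answer: L1[3]=3 -> L2[3][2]=10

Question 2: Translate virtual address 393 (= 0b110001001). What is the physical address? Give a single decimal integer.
vaddr = 393 = 0b110001001
Split: l1_idx=6, l2_idx=1, offset=1
L1[6] = 1
L2[1][1] = 6
paddr = 6 * 8 + 1 = 49

Answer: 49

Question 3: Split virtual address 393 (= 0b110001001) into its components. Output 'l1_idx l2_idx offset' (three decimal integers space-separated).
vaddr = 393 = 0b110001001
  top 3 bits -> l1_idx = 6
  next 3 bits -> l2_idx = 1
  bottom 3 bits -> offset = 1

Answer: 6 1 1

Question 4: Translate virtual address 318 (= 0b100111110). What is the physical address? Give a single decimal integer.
vaddr = 318 = 0b100111110
Split: l1_idx=4, l2_idx=7, offset=6
L1[4] = 0
L2[0][7] = 42
paddr = 42 * 8 + 6 = 342

Answer: 342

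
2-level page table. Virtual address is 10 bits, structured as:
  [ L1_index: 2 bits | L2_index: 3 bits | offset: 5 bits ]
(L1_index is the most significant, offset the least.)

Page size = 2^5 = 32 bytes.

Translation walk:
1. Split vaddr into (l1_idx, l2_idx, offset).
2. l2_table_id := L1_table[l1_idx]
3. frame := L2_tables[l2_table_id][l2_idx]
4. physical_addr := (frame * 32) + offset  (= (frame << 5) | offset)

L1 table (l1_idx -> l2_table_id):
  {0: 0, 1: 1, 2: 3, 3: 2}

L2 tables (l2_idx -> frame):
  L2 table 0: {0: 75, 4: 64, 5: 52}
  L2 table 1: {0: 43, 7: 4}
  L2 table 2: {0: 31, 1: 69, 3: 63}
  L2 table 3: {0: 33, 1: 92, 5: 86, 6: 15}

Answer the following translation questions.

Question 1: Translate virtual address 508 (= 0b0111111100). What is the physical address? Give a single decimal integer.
vaddr = 508 = 0b0111111100
Split: l1_idx=1, l2_idx=7, offset=28
L1[1] = 1
L2[1][7] = 4
paddr = 4 * 32 + 28 = 156

Answer: 156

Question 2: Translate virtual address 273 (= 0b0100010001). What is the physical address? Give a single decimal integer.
Answer: 1393

Derivation:
vaddr = 273 = 0b0100010001
Split: l1_idx=1, l2_idx=0, offset=17
L1[1] = 1
L2[1][0] = 43
paddr = 43 * 32 + 17 = 1393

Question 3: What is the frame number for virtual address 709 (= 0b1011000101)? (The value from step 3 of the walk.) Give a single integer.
vaddr = 709: l1_idx=2, l2_idx=6
L1[2] = 3; L2[3][6] = 15

Answer: 15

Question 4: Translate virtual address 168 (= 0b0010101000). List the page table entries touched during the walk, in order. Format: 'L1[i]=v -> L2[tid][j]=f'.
Answer: L1[0]=0 -> L2[0][5]=52

Derivation:
vaddr = 168 = 0b0010101000
Split: l1_idx=0, l2_idx=5, offset=8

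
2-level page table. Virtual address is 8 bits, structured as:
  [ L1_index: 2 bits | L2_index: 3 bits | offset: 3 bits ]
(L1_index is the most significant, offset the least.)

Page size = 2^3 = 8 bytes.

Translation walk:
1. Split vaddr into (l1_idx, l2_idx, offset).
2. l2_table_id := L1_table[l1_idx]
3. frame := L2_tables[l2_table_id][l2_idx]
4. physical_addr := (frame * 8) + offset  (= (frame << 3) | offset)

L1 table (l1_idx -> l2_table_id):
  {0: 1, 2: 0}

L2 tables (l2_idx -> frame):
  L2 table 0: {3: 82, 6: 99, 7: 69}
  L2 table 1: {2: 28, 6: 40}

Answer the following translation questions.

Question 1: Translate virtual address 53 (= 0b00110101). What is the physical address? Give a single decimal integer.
Answer: 325

Derivation:
vaddr = 53 = 0b00110101
Split: l1_idx=0, l2_idx=6, offset=5
L1[0] = 1
L2[1][6] = 40
paddr = 40 * 8 + 5 = 325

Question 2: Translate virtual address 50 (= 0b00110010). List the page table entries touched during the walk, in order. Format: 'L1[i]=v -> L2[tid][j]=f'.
vaddr = 50 = 0b00110010
Split: l1_idx=0, l2_idx=6, offset=2

Answer: L1[0]=1 -> L2[1][6]=40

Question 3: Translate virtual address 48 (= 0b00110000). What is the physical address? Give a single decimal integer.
Answer: 320

Derivation:
vaddr = 48 = 0b00110000
Split: l1_idx=0, l2_idx=6, offset=0
L1[0] = 1
L2[1][6] = 40
paddr = 40 * 8 + 0 = 320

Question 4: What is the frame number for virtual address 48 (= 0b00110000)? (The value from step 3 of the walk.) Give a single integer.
Answer: 40

Derivation:
vaddr = 48: l1_idx=0, l2_idx=6
L1[0] = 1; L2[1][6] = 40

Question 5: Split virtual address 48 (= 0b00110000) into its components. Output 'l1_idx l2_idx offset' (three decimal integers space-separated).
vaddr = 48 = 0b00110000
  top 2 bits -> l1_idx = 0
  next 3 bits -> l2_idx = 6
  bottom 3 bits -> offset = 0

Answer: 0 6 0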